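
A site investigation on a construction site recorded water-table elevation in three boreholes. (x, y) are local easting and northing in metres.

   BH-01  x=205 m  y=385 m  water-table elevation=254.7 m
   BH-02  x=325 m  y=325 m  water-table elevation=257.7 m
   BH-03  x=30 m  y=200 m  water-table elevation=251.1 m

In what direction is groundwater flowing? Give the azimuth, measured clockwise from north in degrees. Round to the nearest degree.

Taking BH-01 as reference: BH-02−BH-01 = (120, -60, +3.0); BH-03−BH-01 = (-175, -185, -3.6).
Determinant of the coordinate differences = 120·(-185) − (-175)·(-60) = -32700.
∂h/∂x = [(+3.0)·(-185) − (-3.6)·(-60)] / -32700 = +0.02358
∂h/∂y = [120·(-3.6) − (-175)·(+3.0)] / -32700 = -0.002844
Flow direction (−∇h) has components (-0.02358 E, +0.002844 N).
Azimuth = atan2(E, N) = atan2(-0.02358, +0.002844) = 276.9° ≈ 277°.

277°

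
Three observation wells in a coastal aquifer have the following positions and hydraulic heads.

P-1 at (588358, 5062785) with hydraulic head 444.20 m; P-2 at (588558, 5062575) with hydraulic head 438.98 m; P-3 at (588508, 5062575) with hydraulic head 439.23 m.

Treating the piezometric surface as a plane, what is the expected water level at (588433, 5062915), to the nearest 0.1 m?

446.4 m

Three-point gradient (reference P-1): Δ to P-2 = (200, -210, -5.22), Δ to P-3 = (150, -210, -4.97).
∂h/∂x = -0.005000, ∂h/∂y = +0.02010 (det = -10500).
h(588433, 5062915) = 444.20 + (-0.005000)·(75) + (+0.02010)·(130) = 444.20 -0.375 +2.612 = 446.437 m.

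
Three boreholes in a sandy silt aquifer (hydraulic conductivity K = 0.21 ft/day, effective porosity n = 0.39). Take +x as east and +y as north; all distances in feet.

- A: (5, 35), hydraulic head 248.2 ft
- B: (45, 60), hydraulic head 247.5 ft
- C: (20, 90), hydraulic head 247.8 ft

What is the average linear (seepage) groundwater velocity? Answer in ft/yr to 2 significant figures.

Differences from A: to B (Δx, Δy, Δh) = (40, 25, -0.7); to C = (15, 55, -0.4).
Determinant of the coordinate differences = 40·55 − 15·25 = 1825.
∂h/∂x = [(-0.7)·55 − (-0.4)·25] / 1825 = -0.01562
∂h/∂y = [40·(-0.4) − 15·(-0.7)] / 1825 = -0.003014
|∇h| = √(-0.01562² + -0.003014²) = 0.01591
Seepage velocity v = K·i/n = 0.21 × 0.01591 / 0.39 = 0.008567 ft/day = 3.129 ft/yr.

3.1 ft/yr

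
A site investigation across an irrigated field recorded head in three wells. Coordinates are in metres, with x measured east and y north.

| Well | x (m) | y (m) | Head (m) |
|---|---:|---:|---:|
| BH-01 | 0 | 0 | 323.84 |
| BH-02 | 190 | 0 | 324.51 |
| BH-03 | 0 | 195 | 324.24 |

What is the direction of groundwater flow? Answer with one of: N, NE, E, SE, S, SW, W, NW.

∂h/∂x = (324.51 − 323.84) / (190 − 0) = +0.003526
∂h/∂y = (324.24 − 323.84) / (195 − 0) = +0.002051
Flow = −∇h = (-0.003526 east, -0.002051 north), which points southwest.

SW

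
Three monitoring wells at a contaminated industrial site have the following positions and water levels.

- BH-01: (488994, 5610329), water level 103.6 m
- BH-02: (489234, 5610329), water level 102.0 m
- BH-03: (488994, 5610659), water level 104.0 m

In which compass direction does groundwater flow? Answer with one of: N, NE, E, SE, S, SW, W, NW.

E

∂h/∂x = (102.0 − 103.6) / (489234 − 488994) = -0.006667
∂h/∂y = (104.0 − 103.6) / (5610659 − 5610329) = +0.001212
Flow = −∇h = (+0.006667 east, -0.001212 north), which points east.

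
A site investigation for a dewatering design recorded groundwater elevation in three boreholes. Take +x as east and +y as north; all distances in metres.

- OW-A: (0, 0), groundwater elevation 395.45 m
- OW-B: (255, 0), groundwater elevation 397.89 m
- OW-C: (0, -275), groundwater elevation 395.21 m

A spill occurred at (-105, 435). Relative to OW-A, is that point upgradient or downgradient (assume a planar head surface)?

downgradient

∂h/∂x = (397.89 − 395.45) / (255 − 0) = +0.009569
∂h/∂y = (395.21 − 395.45) / (-275 − 0) = +0.0008727
Head at (-105, 435) = 395.45 + (+0.009569)·(-105) + (+0.0008727)·(435) = 394.82 m.
That is lower than the 395.45 m at OW-A, so the point is downgradient.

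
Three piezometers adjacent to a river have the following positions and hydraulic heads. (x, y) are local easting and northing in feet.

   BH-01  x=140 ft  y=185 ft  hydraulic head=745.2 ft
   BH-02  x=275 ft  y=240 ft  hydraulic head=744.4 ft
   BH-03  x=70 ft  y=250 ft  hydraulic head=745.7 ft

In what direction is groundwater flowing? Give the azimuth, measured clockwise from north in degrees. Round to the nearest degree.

Three-point gradient (reference BH-01): Δ to BH-02 = (135, 55, -0.8), Δ to BH-03 = (-70, 65, +0.5).
∂h/∂x = -0.006297, ∂h/∂y = +0.0009109 (det = 12625).
Flow direction (−∇h) has components (+0.006297 E, -0.0009109 N).
Azimuth = atan2(E, N) = atan2(+0.006297, -0.0009109) = 98.2° ≈ 098°.

098°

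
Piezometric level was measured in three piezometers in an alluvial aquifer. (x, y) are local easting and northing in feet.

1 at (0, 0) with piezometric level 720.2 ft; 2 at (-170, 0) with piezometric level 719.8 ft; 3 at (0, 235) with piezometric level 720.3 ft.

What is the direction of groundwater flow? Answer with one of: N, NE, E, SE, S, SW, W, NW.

W

∂h/∂x = (719.8 − 720.2) / (-170 − 0) = +0.002353
∂h/∂y = (720.3 − 720.2) / (235 − 0) = +0.0004255
Flow = −∇h = (-0.002353 east, -0.0004255 north), which points west.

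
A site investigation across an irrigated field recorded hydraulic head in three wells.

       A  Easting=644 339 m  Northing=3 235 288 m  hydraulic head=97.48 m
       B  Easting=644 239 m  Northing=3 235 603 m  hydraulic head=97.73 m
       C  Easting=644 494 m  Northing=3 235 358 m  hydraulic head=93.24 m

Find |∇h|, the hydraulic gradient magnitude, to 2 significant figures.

0.025

Differences from A: to B (Δx, Δy, Δh) = (-100, 315, +0.25); to C = (155, 70, -4.24).
Solve a·Δx + b·Δy = Δh: det = (-100)·70 − 155·315 = -55825.
∂h/∂x = [(+0.25)·70 − (-4.24)·315] / -55825 = -0.02424
∂h/∂y = [(-100)·(-4.24) − 155·(+0.25)] / -55825 = -0.006901
|∇h| = √(-0.02424² + -0.006901²) = 0.0252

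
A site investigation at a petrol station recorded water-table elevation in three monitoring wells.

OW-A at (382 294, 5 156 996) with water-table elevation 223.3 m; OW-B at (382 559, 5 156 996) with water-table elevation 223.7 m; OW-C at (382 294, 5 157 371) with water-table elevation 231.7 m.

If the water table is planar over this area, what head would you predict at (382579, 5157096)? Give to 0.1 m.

226.0 m

∂h/∂x = (223.7 − 223.3) / (382559 − 382294) = +0.001509
∂h/∂y = (231.7 − 223.3) / (5157371 − 5156996) = +0.02240
h(382579, 5157096) = 223.3 + (+0.001509)·(285) + (+0.02240)·(100) = 223.3 +0.430 +2.240 = 225.970 m.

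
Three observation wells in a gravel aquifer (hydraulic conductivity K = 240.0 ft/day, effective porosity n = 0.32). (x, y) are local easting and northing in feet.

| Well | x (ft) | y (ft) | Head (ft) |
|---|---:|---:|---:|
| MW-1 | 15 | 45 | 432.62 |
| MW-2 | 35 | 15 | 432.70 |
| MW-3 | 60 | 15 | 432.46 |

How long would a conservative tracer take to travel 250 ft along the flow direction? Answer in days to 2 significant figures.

With h = a·x + b·y + c and MW-1 as origin, the differences give:
  20·a + (-30)·b = +0.08
  45·a + (-30)·b = -0.16
Eliminate b (×(-30) and ×(-30), subtract): 750·a = -7.200 → a = ∂h/∂x = -0.009600
Back-substitute: b = ∂h/∂y = -0.009067.
|∇h| = √(-0.009600² + -0.009067²) = 0.0132
Seepage velocity v = K·i/n = 240.0 × 0.0132 / 0.32 = 9.9 ft/day.
t = 250 / 9.9 = 25.25 days.

25 days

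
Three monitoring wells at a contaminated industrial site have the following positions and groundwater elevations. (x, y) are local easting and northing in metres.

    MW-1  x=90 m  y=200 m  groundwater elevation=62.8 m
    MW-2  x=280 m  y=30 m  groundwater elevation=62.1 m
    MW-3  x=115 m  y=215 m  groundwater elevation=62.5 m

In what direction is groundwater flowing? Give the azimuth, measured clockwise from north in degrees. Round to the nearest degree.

057°

Taking MW-1 as reference: MW-2−MW-1 = (190, -170, -0.7); MW-3−MW-1 = (25, 15, -0.3).
Determinant of the coordinate differences = 190·15 − 25·(-170) = 7100.
∂h/∂x = [(-0.7)·15 − (-0.3)·(-170)] / 7100 = -0.008662
∂h/∂y = [190·(-0.3) − 25·(-0.7)] / 7100 = -0.005563
Flow direction (−∇h) has components (+0.008662 E, +0.005563 N).
Azimuth = atan2(E, N) = atan2(+0.008662, +0.005563) = 57.3° ≈ 057°.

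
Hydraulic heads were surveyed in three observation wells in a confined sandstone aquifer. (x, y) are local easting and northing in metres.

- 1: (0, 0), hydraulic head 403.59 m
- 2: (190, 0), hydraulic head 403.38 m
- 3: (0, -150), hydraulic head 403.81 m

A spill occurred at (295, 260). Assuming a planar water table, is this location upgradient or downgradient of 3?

∂h/∂x = (403.38 − 403.59) / (190 − 0) = -0.001105
∂h/∂y = (403.81 − 403.59) / (-150 − 0) = -0.001467
Head at (295, 260) = 403.59 + (-0.001105)·(295) + (-0.001467)·(260) = 402.88 m.
That is lower than the 403.81 m at 3, so the point is downgradient.

downgradient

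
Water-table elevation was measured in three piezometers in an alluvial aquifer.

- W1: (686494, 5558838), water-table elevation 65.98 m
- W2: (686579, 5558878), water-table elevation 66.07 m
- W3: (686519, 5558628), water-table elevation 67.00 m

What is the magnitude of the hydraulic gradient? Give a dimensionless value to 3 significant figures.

0.00549

With h = a·x + b·y + c and W1 as origin, the differences give:
  85·a + 40·b = +0.09
  25·a + (-210)·b = +1.02
Eliminate b (×(-210) and ×40, subtract): -18850·a = -59.700 → a = ∂h/∂x = +0.003167
Back-substitute: b = ∂h/∂y = -0.004480.
|∇h| = √(0.003167² + -0.004480²) = 0.005486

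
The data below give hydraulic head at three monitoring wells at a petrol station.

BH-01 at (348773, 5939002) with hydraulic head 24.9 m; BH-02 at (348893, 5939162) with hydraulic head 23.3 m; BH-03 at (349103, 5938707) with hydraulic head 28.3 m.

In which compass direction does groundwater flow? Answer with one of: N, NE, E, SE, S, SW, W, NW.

Taking BH-01 as reference: BH-02−BH-01 = (120, 160, -1.6); BH-03−BH-01 = (330, -295, +3.4).
Determinant of the coordinate differences = 120·(-295) − 330·160 = -88200.
∂h/∂x = [(-1.6)·(-295) − (+3.4)·160] / -88200 = +0.0008163
∂h/∂y = [120·(+3.4) − 330·(-1.6)] / -88200 = -0.01061
Flow = −∇h = (-0.0008163 east, +0.01061 north), which points north.

N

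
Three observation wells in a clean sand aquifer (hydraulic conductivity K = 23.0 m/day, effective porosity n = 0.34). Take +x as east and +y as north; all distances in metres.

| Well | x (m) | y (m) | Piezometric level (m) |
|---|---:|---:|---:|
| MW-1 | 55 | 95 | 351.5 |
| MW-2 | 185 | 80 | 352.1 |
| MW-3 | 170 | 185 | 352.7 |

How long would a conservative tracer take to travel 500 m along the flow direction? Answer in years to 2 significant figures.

2.4 years

Differences from MW-1: to MW-2 (Δx, Δy, Δh) = (130, -15, +0.6); to MW-3 = (115, 90, +1.2).
Determinant of the coordinate differences = 130·90 − 115·(-15) = 13425.
∂h/∂x = [(+0.6)·90 − (+1.2)·(-15)] / 13425 = +0.005363
∂h/∂y = [130·(+1.2) − 115·(+0.6)] / 13425 = +0.006480
|∇h| = √(0.005363² + 0.006480²) = 0.008411
Seepage velocity v = K·i/n = 23.0 × 0.008411 / 0.34 = 0.569 m/day.
t = 500 / 0.569 = 878.7 days = 2.41 years.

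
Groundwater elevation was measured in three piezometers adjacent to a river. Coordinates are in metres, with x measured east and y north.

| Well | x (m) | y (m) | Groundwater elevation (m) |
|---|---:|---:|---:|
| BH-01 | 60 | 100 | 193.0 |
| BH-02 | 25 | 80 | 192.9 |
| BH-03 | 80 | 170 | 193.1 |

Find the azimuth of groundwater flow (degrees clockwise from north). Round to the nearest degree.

253°

With h = a·x + b·y + c and BH-01 as origin, the differences give:
  (-35)·a + (-20)·b = -0.1
  20·a + 70·b = +0.1
Eliminate b (×70 and ×(-20), subtract): -2050·a = -5.00 → a = ∂h/∂x = +0.002439
Back-substitute: b = ∂h/∂y = +0.0007317.
Flow direction (−∇h) has components (-0.002439 E, -0.0007317 N).
Azimuth = atan2(E, N) = atan2(-0.002439, -0.0007317) = 253.3° ≈ 253°.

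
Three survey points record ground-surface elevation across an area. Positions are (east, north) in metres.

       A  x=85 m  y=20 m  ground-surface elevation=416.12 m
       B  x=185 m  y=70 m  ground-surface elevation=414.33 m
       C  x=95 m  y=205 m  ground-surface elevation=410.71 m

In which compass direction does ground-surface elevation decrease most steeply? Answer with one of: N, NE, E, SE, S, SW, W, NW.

N

Taking A as reference: B−A = (100, 50, -1.79); C−A = (10, 185, -5.41).
Determinant of the coordinate differences = 100·185 − 10·50 = 18000.
∂z/∂x = [(-1.79)·185 − (-5.41)·50] / 18000 = -0.003369
∂z/∂y = [100·(-5.41) − 10·(-1.79)] / 18000 = -0.02906
Steepest decrease is along −∇f = (+0.003369 E, +0.02906 N) → north.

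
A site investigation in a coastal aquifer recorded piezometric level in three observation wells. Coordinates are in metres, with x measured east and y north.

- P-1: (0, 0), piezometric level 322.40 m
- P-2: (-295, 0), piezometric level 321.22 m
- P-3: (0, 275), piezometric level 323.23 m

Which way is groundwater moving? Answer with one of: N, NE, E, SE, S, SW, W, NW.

∂h/∂x = (321.22 − 322.40) / (-295 − 0) = +0.004000
∂h/∂y = (323.23 − 322.40) / (275 − 0) = +0.003018
Flow = −∇h = (-0.004000 east, -0.003018 north), which points southwest.

SW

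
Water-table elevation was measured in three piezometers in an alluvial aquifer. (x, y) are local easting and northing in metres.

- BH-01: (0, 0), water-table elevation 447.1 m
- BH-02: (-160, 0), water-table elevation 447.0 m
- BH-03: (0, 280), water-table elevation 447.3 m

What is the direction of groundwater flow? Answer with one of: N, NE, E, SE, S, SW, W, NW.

SW

∂h/∂x = (447.0 − 447.1) / (-160 − 0) = +0.0006250
∂h/∂y = (447.3 − 447.1) / (280 − 0) = +0.0007143
Flow = −∇h = (-0.0006250 east, -0.0007143 north), which points southwest.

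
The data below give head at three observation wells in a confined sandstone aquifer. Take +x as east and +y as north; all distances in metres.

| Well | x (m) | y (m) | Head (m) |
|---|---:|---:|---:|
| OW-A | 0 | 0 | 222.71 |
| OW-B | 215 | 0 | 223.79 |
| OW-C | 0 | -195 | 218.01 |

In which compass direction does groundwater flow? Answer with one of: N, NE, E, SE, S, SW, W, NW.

S

∂h/∂x = (223.79 − 222.71) / (215 − 0) = +0.005023
∂h/∂y = (218.01 − 222.71) / (-195 − 0) = +0.02410
Flow = −∇h = (-0.005023 east, -0.02410 north), which points south.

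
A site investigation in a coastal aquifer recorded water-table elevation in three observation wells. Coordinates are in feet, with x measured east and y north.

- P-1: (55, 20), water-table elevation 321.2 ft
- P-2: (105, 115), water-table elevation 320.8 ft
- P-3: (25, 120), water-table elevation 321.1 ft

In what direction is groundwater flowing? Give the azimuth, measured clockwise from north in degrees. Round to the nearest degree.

Three-point gradient (reference P-1): Δ to P-2 = (50, 95, -0.4), Δ to P-3 = (-30, 100, -0.1).
∂h/∂x = -0.003885, ∂h/∂y = -0.002166 (det = 7850).
Flow direction (−∇h) has components (+0.003885 E, +0.002166 N).
Azimuth = atan2(E, N) = atan2(+0.003885, +0.002166) = 60.9° ≈ 061°.

061°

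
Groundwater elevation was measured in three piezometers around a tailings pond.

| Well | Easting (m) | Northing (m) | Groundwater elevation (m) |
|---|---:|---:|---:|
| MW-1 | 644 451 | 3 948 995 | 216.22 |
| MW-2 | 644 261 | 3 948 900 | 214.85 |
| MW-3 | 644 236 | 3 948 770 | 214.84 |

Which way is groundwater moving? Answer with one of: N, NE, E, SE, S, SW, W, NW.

With h = a·x + b·y + c and MW-1 as origin, the differences give:
  (-190)·a + (-95)·b = -1.37
  (-215)·a + (-225)·b = -1.38
Eliminate b (×(-225) and ×(-95), subtract): 22325·a = 177.150 → a = ∂h/∂x = +0.007935
Back-substitute: b = ∂h/∂y = -0.001449.
Flow = −∇h = (-0.007935 east, +0.001449 north), which points west.

W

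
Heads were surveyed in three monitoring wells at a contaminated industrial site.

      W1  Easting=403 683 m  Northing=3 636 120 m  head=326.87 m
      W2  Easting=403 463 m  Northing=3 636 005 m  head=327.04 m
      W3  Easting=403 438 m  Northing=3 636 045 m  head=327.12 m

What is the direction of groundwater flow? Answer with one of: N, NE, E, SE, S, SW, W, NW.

SE

With h = a·x + b·y + c and W1 as origin, the differences give:
  (-220)·a + (-115)·b = +0.17
  (-245)·a + (-75)·b = +0.25
Eliminate b (×(-75) and ×(-115), subtract): -11675·a = 16.000 → a = ∂h/∂x = -0.001370
Back-substitute: b = ∂h/∂y = +0.001143.
Flow = −∇h = (+0.001370 east, -0.001143 north), which points southeast.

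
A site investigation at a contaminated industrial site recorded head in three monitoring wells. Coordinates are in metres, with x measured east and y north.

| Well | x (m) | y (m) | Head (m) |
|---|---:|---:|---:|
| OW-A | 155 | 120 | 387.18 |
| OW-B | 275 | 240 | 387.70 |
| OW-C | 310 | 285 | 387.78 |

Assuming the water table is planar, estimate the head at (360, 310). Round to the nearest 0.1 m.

Taking OW-A as reference: OW-B−OW-A = (120, 120, +0.52); OW-C−OW-A = (155, 165, +0.60).
Determinant of the coordinate differences = 120·165 − 155·120 = 1200.
∂h/∂x = [(+0.52)·165 − (+0.60)·120] / 1200 = +0.01150
∂h/∂y = [120·(+0.60) − 155·(+0.52)] / 1200 = -0.007167
h(360, 310) = 387.18 + (+0.01150)·(205) + (-0.007167)·(190) = 387.18 +2.358 -1.362 = 388.176 m.

388.2 m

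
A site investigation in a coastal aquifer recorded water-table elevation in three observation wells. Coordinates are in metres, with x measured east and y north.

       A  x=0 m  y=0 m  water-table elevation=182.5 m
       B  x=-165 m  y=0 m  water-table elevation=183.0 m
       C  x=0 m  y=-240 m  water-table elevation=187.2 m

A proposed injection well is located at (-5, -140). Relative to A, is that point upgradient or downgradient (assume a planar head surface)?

upgradient

∂h/∂x = (183.0 − 182.5) / (-165 − 0) = -0.003030
∂h/∂y = (187.2 − 182.5) / (-240 − 0) = -0.01958
Head at (-5, -140) = 182.5 + (-0.003030)·(-5) + (-0.01958)·(-140) = 185.26 m.
That is higher than the 182.5 m at A, so the point is upgradient.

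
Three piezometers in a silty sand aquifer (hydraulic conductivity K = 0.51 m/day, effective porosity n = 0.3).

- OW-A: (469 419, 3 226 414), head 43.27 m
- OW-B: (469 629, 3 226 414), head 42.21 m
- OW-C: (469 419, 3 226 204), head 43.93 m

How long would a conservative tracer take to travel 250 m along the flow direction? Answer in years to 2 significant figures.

68 years

∂h/∂x = (42.21 − 43.27) / (469629 − 469419) = -0.005048
∂h/∂y = (43.93 − 43.27) / (3226204 − 3226414) = -0.003143
|∇h| = √(-0.005048² + -0.003143²) = 0.005946
Seepage velocity v = K·i/n = 0.51 × 0.005946 / 0.3 = 0.01011 m/day.
t = 250 / 0.01011 = 2.473e+04 days = 67.7 years.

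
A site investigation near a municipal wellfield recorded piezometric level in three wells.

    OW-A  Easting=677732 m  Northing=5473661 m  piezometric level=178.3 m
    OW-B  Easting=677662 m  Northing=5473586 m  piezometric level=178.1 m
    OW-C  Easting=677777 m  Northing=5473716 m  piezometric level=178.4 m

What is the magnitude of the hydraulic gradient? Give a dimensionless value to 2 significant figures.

0.0085

With h = a·x + b·y + c and OW-A as origin, the differences give:
  (-70)·a + (-75)·b = -0.2
  45·a + 55·b = +0.1
Eliminate b (×55 and ×(-75), subtract): -475·a = -3.50 → a = ∂h/∂x = +0.007368
Back-substitute: b = ∂h/∂y = -0.004211.
|∇h| = √(0.007368² + -0.004211²) = 0.008486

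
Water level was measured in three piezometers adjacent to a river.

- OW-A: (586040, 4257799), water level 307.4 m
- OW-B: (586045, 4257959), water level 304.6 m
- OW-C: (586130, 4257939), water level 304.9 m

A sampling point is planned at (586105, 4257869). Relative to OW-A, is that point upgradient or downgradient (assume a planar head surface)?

Three-point gradient (reference OW-A): Δ to OW-B = (5, 160, -2.8), Δ to OW-C = (90, 140, -2.5).
∂h/∂x = -0.0005839, ∂h/∂y = -0.01748 (det = -13700).
Head at (586105, 4257869) = 307.4 + (-0.0005839)·(65) + (-0.01748)·(70) = 306.14 m.
That is lower than the 307.4 m at OW-A, so the point is downgradient.

downgradient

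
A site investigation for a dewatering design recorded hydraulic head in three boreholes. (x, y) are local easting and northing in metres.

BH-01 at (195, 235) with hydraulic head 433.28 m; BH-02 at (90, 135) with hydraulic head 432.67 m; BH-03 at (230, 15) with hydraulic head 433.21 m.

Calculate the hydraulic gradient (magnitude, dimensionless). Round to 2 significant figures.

0.0049

Taking BH-01 as reference: BH-02−BH-01 = (-105, -100, -0.61); BH-03−BH-01 = (35, -220, -0.07).
Solve a·Δx + b·Δy = Δh: det = (-105)·(-220) − 35·(-100) = 26600.
∂h/∂x = [(-0.61)·(-220) − (-0.07)·(-100)] / 26600 = +0.004782
∂h/∂y = [(-105)·(-0.07) − 35·(-0.61)] / 26600 = +0.001079
|∇h| = √(0.004782² + 0.001079²) = 0.004902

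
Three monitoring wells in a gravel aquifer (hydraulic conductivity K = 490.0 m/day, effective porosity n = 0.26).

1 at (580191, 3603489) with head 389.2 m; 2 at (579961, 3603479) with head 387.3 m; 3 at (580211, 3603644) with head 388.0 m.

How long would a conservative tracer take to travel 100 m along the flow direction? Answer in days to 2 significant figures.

4.3 days

Differences from 1: to 2 (Δx, Δy, Δh) = (-230, -10, -1.9); to 3 = (20, 155, -1.2).
Solve a·Δx + b·Δy = Δh: det = (-230)·155 − 20·(-10) = -35450.
∂h/∂x = [(-1.9)·155 − (-1.2)·(-10)] / -35450 = +0.008646
∂h/∂y = [(-230)·(-1.2) − 20·(-1.9)] / -35450 = -0.008858
|∇h| = √(0.008646² + -0.008858²) = 0.01238
Seepage velocity v = K·i/n = 490.0 × 0.01238 / 0.26 = 23.33 m/day.
t = 100 / 23.33 = 4.286 days.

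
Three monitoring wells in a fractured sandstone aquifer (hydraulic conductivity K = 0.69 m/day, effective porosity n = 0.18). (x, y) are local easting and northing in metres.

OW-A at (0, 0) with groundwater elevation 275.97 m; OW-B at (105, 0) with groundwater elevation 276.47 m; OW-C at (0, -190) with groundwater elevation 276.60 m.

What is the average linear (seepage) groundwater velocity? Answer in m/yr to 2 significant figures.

∂h/∂x = (276.47 − 275.97) / (105 − 0) = +0.004762
∂h/∂y = (276.60 − 275.97) / (-190 − 0) = -0.003316
|∇h| = √(0.004762² + -0.003316²) = 0.005803
Seepage velocity v = K·i/n = 0.69 × 0.005803 / 0.18 = 0.02224 m/day = 8.123 m/yr.

8.1 m/yr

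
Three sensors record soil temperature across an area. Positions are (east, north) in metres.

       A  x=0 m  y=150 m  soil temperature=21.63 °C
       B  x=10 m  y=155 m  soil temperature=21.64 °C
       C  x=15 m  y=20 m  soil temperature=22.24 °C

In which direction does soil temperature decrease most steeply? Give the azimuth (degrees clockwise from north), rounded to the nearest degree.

With T = a·x + b·y + c and A as origin, the differences give:
  10·a + 5·b = +0.01
  15·a + (-130)·b = +0.61
Eliminate b (×(-130) and ×5, subtract): -1375·a = -4.350 → a = ∂T/∂x = +0.003164
Back-substitute: b = ∂T/∂y = -0.004327.
Steepest decrease is along −∇f: components (-0.003164 E, +0.004327 N).
Azimuth = atan2(-0.003164, +0.004327) = 323.8° ≈ 324°.

324°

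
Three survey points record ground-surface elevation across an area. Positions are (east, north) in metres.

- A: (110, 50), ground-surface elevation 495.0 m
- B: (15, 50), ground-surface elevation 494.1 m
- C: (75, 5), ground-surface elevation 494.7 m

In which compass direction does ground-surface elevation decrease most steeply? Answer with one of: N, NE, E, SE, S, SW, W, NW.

With z = a·x + b·y + c and A as origin, the differences give:
  (-95)·a + 0·b = -0.9
  (-35)·a + (-45)·b = -0.3
Eliminate b (×(-45) and ×0, subtract): 4275·a = 40.50 → a = ∂z/∂x = +0.009474
Back-substitute: b = ∂z/∂y = -0.0007018.
Steepest decrease is along −∇f = (-0.009474 E, +0.0007018 N) → west.

W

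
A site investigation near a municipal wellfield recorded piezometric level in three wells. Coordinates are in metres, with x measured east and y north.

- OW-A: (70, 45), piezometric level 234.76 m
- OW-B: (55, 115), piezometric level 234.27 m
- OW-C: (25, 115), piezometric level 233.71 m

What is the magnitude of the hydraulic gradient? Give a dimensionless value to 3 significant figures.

With h = a·x + b·y + c and OW-A as origin, the differences give:
  (-15)·a + 70·b = -0.49
  (-45)·a + 70·b = -1.05
Eliminate b (×70 and ×70, subtract): 2100·a = 39.200 → a = ∂h/∂x = +0.01867
Back-substitute: b = ∂h/∂y = -0.003000.
|∇h| = √(0.01867² + -0.003000²) = 0.01891

0.0189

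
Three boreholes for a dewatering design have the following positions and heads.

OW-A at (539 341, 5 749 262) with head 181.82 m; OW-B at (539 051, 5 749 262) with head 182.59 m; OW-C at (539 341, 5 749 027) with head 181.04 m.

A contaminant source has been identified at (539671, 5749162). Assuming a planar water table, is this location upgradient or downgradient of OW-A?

downgradient

∂h/∂x = (182.59 − 181.82) / (539051 − 539341) = -0.002655
∂h/∂y = (181.04 − 181.82) / (5749027 − 5749262) = +0.003319
Head at (539671, 5749162) = 181.82 + (-0.002655)·(330) + (+0.003319)·(-100) = 180.61 m.
That is lower than the 181.82 m at OW-A, so the point is downgradient.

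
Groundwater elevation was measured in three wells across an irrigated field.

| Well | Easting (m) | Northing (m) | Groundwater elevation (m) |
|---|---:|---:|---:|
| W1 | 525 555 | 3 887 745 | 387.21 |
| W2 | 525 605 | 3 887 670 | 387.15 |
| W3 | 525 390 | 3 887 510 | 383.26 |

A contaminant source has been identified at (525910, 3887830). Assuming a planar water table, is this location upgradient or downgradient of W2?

upgradient

Taking W1 as reference: W2−W1 = (50, -75, -0.06); W3−W1 = (-165, -235, -3.95).
Determinant of the coordinate differences = 50·(-235) − (-165)·(-75) = -24125.
∂h/∂x = [(-0.06)·(-235) − (-3.95)·(-75)] / -24125 = +0.01170
∂h/∂y = [50·(-3.95) − (-165)·(-0.06)] / -24125 = +0.008597
Head at (525910, 3887830) = 387.21 + (+0.01170)·(355) + (+0.008597)·(85) = 392.09 m.
That is higher than the 387.15 m at W2, so the point is upgradient.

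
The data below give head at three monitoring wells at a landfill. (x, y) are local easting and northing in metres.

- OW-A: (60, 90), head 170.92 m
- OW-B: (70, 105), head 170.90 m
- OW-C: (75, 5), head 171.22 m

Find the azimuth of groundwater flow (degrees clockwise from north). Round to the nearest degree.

With h = a·x + b·y + c and OW-A as origin, the differences give:
  10·a + 15·b = -0.02
  15·a + (-85)·b = +0.30
Eliminate b (×(-85) and ×15, subtract): -1075·a = -2.800 → a = ∂h/∂x = +0.002605
Back-substitute: b = ∂h/∂y = -0.003070.
Flow direction (−∇h) has components (-0.002605 E, +0.003070 N).
Azimuth = atan2(E, N) = atan2(-0.002605, +0.003070) = 319.7° ≈ 320°.

320°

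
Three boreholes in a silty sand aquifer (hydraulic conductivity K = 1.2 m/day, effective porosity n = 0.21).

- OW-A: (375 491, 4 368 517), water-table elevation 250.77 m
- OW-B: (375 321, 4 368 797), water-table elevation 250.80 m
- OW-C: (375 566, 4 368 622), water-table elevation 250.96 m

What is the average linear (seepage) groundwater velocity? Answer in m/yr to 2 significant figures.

With h = a·x + b·y + c and OW-A as origin, the differences give:
  (-170)·a + 280·b = +0.03
  75·a + 105·b = +0.19
Eliminate b (×105 and ×280, subtract): -38850·a = -50.050 → a = ∂h/∂x = +0.001288
Back-substitute: b = ∂h/∂y = +0.0008893.
|∇h| = √(0.001288² + 0.0008893²) = 0.001565
Seepage velocity v = K·i/n = 1.2 × 0.001565 / 0.21 = 0.008943 m/day = 3.266 m/yr.

3.3 m/yr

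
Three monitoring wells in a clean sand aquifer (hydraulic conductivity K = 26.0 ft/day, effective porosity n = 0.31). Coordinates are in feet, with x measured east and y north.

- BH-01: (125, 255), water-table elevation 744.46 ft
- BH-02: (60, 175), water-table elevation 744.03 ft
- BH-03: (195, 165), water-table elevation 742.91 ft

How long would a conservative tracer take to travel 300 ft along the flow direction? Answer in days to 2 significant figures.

260 days

With h = a·x + b·y + c and BH-01 as origin, the differences give:
  (-65)·a + (-80)·b = -0.43
  70·a + (-90)·b = -1.55
Eliminate b (×(-90) and ×(-80), subtract): 11450·a = -85.300 → a = ∂h/∂x = -0.007450
Back-substitute: b = ∂h/∂y = +0.01143.
|∇h| = √(-0.007450² + 0.01143²) = 0.01364
Seepage velocity v = K·i/n = 26.0 × 0.01364 / 0.31 = 1.144 ft/day.
t = 300 / 1.144 = 262.2 days.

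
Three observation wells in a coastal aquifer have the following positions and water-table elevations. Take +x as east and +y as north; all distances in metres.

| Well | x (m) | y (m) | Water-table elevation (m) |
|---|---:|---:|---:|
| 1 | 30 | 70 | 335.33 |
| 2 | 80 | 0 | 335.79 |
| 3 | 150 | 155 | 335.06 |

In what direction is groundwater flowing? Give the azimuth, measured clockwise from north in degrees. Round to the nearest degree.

344°

With h = a·x + b·y + c and 1 as origin, the differences give:
  50·a + (-70)·b = +0.46
  120·a + 85·b = -0.27
Eliminate b (×85 and ×(-70), subtract): 12650·a = 20.200 → a = ∂h/∂x = +0.001597
Back-substitute: b = ∂h/∂y = -0.005431.
Flow direction (−∇h) has components (-0.001597 E, +0.005431 N).
Azimuth = atan2(E, N) = atan2(-0.001597, +0.005431) = 343.6° ≈ 344°.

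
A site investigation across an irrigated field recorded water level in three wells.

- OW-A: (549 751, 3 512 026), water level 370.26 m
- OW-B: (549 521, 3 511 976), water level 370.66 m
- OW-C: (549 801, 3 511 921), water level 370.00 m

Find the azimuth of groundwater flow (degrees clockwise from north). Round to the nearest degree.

126°

With h = a·x + b·y + c and OW-A as origin, the differences give:
  (-230)·a + (-50)·b = +0.40
  50·a + (-105)·b = -0.26
Eliminate b (×(-105) and ×(-50), subtract): 26650·a = -55.000 → a = ∂h/∂x = -0.002064
Back-substitute: b = ∂h/∂y = +0.001493.
Flow direction (−∇h) has components (+0.002064 E, -0.001493 N).
Azimuth = atan2(E, N) = atan2(+0.002064, -0.001493) = 125.9° ≈ 126°.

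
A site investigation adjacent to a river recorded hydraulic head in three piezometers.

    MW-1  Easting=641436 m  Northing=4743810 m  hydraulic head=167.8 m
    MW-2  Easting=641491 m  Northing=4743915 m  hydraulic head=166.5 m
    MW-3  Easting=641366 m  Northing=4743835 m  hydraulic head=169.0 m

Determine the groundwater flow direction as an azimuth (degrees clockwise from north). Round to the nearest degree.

081°

Three-point gradient (reference MW-1): Δ to MW-2 = (55, 105, -1.3), Δ to MW-3 = (-70, 25, +1.2).
∂h/∂x = -0.01817, ∂h/∂y = -0.002865 (det = 8725).
Flow direction (−∇h) has components (+0.01817 E, +0.002865 N).
Azimuth = atan2(E, N) = atan2(+0.01817, +0.002865) = 81.0° ≈ 081°.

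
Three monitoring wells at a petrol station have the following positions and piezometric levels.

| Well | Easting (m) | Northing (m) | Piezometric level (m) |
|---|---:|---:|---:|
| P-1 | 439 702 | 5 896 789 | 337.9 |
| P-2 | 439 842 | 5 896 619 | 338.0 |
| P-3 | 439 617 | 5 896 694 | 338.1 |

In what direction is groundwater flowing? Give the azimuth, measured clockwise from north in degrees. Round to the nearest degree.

034°

Three-point gradient (reference P-1): Δ to P-2 = (140, -170, +0.1), Δ to P-3 = (-85, -95, +0.2).
∂h/∂x = -0.0008829, ∂h/∂y = -0.001315 (det = -27750).
Flow direction (−∇h) has components (+0.0008829 E, +0.001315 N).
Azimuth = atan2(E, N) = atan2(+0.0008829, +0.001315) = 33.9° ≈ 034°.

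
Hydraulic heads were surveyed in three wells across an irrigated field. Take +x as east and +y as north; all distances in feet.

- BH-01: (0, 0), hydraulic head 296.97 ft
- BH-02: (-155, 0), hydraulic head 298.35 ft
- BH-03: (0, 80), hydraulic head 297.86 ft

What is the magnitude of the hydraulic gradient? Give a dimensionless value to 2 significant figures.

0.014

∂h/∂x = (298.35 − 296.97) / (-155 − 0) = -0.008903
∂h/∂y = (297.86 − 296.97) / (80 − 0) = +0.01112
|∇h| = √(-0.008903² + 0.01112²) = 0.01424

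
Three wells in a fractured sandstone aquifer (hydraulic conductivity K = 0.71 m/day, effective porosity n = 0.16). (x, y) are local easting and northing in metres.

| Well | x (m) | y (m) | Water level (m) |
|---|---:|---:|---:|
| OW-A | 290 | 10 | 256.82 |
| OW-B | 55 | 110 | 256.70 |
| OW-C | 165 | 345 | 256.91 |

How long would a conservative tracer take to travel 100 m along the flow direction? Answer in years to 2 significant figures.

With h = a·x + b·y + c and OW-A as origin, the differences give:
  (-235)·a + 100·b = -0.12
  (-125)·a + 335·b = +0.09
Eliminate b (×335 and ×100, subtract): -66225·a = -49.200 → a = ∂h/∂x = +0.0007429
Back-substitute: b = ∂h/∂y = +0.0005459.
|∇h| = √(0.0007429² + 0.0005459²) = 0.0009219
Seepage velocity v = K·i/n = 0.71 × 0.0009219 / 0.16 = 0.004091 m/day.
t = 100 / 0.004091 = 2.444e+04 days = 66.9 years.

67 years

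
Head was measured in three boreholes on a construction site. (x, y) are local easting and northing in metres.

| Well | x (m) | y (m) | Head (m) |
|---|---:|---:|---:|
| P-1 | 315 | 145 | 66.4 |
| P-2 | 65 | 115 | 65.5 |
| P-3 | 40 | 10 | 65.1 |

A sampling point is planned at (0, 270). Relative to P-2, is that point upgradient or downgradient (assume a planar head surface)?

upgradient

Differences from P-1: to P-2 (Δx, Δy, Δh) = (-250, -30, -0.9); to P-3 = (-275, -135, -1.3).
Determinant of the coordinate differences = (-250)·(-135) − (-275)·(-30) = 25500.
∂h/∂x = [(-0.9)·(-135) − (-1.3)·(-30)] / 25500 = +0.003235
∂h/∂y = [(-250)·(-1.3) − (-275)·(-0.9)] / 25500 = +0.003039
Head at (0, 270) = 66.4 + (+0.003235)·(-315) + (+0.003039)·(125) = 65.76 m.
That is higher than the 65.5 m at P-2, so the point is upgradient.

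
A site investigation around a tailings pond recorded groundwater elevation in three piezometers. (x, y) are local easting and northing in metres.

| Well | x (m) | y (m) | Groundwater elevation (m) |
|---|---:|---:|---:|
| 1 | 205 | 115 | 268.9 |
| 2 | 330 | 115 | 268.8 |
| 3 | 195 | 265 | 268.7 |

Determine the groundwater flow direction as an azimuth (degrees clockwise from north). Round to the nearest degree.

With h = a·x + b·y + c and 1 as origin, the differences give:
  125·a + 0·b = -0.1
  (-10)·a + 150·b = -0.2
Eliminate b (×150 and ×0, subtract): 18750·a = -15.00 → a = ∂h/∂x = -0.0008000
Back-substitute: b = ∂h/∂y = -0.001387.
Flow direction (−∇h) has components (+0.0008000 E, +0.001387 N).
Azimuth = atan2(E, N) = atan2(+0.0008000, +0.001387) = 30.0° ≈ 030°.

030°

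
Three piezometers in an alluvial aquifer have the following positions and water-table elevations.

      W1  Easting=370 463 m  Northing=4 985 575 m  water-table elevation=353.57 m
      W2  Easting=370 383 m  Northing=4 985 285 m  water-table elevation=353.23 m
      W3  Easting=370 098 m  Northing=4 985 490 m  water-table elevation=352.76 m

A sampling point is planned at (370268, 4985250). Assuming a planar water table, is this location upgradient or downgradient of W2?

downgradient

Taking W1 as reference: W2−W1 = (-80, -290, -0.34); W3−W1 = (-365, -85, -0.81).
Determinant of the coordinate differences = (-80)·(-85) − (-365)·(-290) = -99050.
∂h/∂x = [(-0.34)·(-85) − (-0.81)·(-290)] / -99050 = +0.002080
∂h/∂y = [(-80)·(-0.81) − (-365)·(-0.34)] / -99050 = +0.0005987
Head at (370268, 4985250) = 353.57 + (+0.002080)·(-195) + (+0.0005987)·(-325) = 352.97 m.
That is lower than the 353.23 m at W2, so the point is downgradient.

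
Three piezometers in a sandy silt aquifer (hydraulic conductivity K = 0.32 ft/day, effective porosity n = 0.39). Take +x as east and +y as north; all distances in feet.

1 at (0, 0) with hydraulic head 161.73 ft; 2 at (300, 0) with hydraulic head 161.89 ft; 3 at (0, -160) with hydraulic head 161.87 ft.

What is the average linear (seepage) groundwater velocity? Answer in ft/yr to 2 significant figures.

0.31 ft/yr

∂h/∂x = (161.89 − 161.73) / (300 − 0) = +0.0005333
∂h/∂y = (161.87 − 161.73) / (-160 − 0) = -0.0008750
|∇h| = √(0.0005333² + -0.0008750²) = 0.001025
Seepage velocity v = K·i/n = 0.32 × 0.001025 / 0.39 = 0.000841 ft/day = 0.3072 ft/yr.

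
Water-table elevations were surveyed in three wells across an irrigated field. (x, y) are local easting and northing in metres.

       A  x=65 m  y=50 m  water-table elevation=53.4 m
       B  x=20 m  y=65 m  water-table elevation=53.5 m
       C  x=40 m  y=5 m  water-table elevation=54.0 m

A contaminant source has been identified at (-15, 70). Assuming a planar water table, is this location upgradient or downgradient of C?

Differences from A: to B (Δx, Δy, Δh) = (-45, 15, +0.1); to C = (-25, -45, +0.6).
Solve a·Δx + b·Δy = Δh: det = (-45)·(-45) − (-25)·15 = 2400.
∂h/∂x = [(+0.1)·(-45) − (+0.6)·15] / 2400 = -0.005625
∂h/∂y = [(-45)·(+0.6) − (-25)·(+0.1)] / 2400 = -0.01021
Head at (-15, 70) = 53.4 + (-0.005625)·(-80) + (-0.01021)·(20) = 53.65 m.
That is lower than the 54.0 m at C, so the point is downgradient.

downgradient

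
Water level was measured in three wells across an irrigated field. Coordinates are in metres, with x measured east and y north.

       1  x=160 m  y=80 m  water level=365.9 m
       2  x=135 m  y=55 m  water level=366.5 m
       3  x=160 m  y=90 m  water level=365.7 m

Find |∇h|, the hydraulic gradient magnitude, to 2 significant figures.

0.020

Differences from 1: to 2 (Δx, Δy, Δh) = (-25, -25, +0.6); to 3 = (0, 10, -0.2).
Solve a·Δx + b·Δy = Δh: det = (-25)·10 − 0·(-25) = -250.
∂h/∂x = [(+0.6)·10 − (-0.2)·(-25)] / -250 = -0.004000
∂h/∂y = [(-25)·(-0.2) − 0·(+0.6)] / -250 = -0.02000
|∇h| = √(-0.004000² + -0.02000²) = 0.0204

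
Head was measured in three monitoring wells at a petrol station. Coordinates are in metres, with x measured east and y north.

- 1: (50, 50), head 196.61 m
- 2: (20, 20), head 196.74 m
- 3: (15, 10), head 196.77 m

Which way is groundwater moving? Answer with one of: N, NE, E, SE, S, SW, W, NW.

NE

With h = a·x + b·y + c and 1 as origin, the differences give:
  (-30)·a + (-30)·b = +0.13
  (-35)·a + (-40)·b = +0.16
Eliminate b (×(-40) and ×(-30), subtract): 150·a = -0.400 → a = ∂h/∂x = -0.002667
Back-substitute: b = ∂h/∂y = -0.001667.
Flow = −∇h = (+0.002667 east, +0.001667 north), which points northeast.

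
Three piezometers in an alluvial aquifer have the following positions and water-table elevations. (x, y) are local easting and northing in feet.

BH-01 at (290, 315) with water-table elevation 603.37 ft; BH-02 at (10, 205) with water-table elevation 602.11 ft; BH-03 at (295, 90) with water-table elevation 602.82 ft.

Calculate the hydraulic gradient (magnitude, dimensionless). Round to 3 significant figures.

0.00432

With h = a·x + b·y + c and BH-01 as origin, the differences give:
  (-280)·a + (-110)·b = -1.26
  5·a + (-225)·b = -0.55
Eliminate b (×(-225) and ×(-110), subtract): 63550·a = 223.000 → a = ∂h/∂x = +0.003509
Back-substitute: b = ∂h/∂y = +0.002522.
|∇h| = √(0.003509² + 0.002522²) = 0.004321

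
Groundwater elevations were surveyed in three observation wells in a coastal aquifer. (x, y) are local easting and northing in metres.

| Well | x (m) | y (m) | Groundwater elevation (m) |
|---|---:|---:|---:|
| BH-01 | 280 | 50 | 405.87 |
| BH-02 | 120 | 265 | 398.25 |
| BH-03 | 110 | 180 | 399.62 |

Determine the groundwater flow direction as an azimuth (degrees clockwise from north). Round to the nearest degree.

310°

With h = a·x + b·y + c and BH-01 as origin, the differences give:
  (-160)·a + 215·b = -7.62
  (-170)·a + 130·b = -6.25
Eliminate b (×130 and ×215, subtract): 15750·a = 353.150 → a = ∂h/∂x = +0.02242
Back-substitute: b = ∂h/∂y = -0.01876.
Flow direction (−∇h) has components (-0.02242 E, +0.01876 N).
Azimuth = atan2(E, N) = atan2(-0.02242, +0.01876) = 309.9° ≈ 310°.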